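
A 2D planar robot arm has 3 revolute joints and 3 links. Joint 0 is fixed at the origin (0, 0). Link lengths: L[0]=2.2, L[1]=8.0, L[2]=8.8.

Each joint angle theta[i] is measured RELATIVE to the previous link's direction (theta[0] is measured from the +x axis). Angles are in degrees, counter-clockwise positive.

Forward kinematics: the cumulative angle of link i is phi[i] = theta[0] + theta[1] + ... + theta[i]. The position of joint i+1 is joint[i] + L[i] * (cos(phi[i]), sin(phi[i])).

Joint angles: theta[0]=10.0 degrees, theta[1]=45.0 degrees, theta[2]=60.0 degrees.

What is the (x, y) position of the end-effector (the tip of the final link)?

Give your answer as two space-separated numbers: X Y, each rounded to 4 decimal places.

Answer: 3.0361 14.9108

Derivation:
joint[0] = (0.0000, 0.0000)  (base)
link 0: phi[0] = 10 = 10 deg
  cos(10 deg) = 0.9848, sin(10 deg) = 0.1736
  joint[1] = (0.0000, 0.0000) + 2.2 * (0.9848, 0.1736) = (0.0000 + 2.1666, 0.0000 + 0.3820) = (2.1666, 0.3820)
link 1: phi[1] = 10 + 45 = 55 deg
  cos(55 deg) = 0.5736, sin(55 deg) = 0.8192
  joint[2] = (2.1666, 0.3820) + 8 * (0.5736, 0.8192) = (2.1666 + 4.5886, 0.3820 + 6.5532) = (6.7552, 6.9352)
link 2: phi[2] = 10 + 45 + 60 = 115 deg
  cos(115 deg) = -0.4226, sin(115 deg) = 0.9063
  joint[3] = (6.7552, 6.9352) + 8.8 * (-0.4226, 0.9063) = (6.7552 + -3.7190, 6.9352 + 7.9755) = (3.0361, 14.9108)
End effector: (3.0361, 14.9108)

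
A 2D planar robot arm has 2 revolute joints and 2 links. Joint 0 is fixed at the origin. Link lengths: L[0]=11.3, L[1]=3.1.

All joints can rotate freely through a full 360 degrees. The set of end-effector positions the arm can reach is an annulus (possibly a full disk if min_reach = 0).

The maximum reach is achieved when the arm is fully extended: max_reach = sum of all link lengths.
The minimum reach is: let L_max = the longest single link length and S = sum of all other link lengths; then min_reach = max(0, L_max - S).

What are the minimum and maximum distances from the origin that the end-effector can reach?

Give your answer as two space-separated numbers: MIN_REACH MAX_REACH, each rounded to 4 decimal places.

Link lengths: [11.3, 3.1]
max_reach = 11.3 + 3.1 = 14.4
L_max = max([11.3, 3.1]) = 11.3
S (sum of others) = 14.4 - 11.3 = 3.1
min_reach = max(0, 11.3 - 3.1) = max(0, 8.2) = 8.2

Answer: 8.2000 14.4000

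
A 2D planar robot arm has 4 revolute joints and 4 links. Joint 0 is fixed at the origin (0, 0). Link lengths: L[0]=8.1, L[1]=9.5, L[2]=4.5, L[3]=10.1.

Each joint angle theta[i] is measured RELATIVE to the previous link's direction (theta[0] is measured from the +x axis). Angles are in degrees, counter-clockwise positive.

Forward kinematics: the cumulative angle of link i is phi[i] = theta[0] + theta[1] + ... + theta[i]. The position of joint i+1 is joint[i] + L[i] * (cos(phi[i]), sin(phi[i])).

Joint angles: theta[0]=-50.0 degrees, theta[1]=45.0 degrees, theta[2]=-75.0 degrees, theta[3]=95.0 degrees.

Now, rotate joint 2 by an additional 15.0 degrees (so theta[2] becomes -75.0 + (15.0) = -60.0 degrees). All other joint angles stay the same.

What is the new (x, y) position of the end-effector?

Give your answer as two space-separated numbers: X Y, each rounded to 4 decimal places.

Answer: 25.3191 -6.0613

Derivation:
joint[0] = (0.0000, 0.0000)  (base)
link 0: phi[0] = -50 = -50 deg
  cos(-50 deg) = 0.6428, sin(-50 deg) = -0.7660
  joint[1] = (0.0000, 0.0000) + 8.1 * (0.6428, -0.7660) = (0.0000 + 5.2066, 0.0000 + -6.2050) = (5.2066, -6.2050)
link 1: phi[1] = -50 + 45 = -5 deg
  cos(-5 deg) = 0.9962, sin(-5 deg) = -0.0872
  joint[2] = (5.2066, -6.2050) + 9.5 * (0.9962, -0.0872) = (5.2066 + 9.4638, -6.2050 + -0.8280) = (14.6704, -7.0329)
link 2: phi[2] = -50 + 45 + -60 = -65 deg
  cos(-65 deg) = 0.4226, sin(-65 deg) = -0.9063
  joint[3] = (14.6704, -7.0329) + 4.5 * (0.4226, -0.9063) = (14.6704 + 1.9018, -7.0329 + -4.0784) = (16.5722, -11.1113)
link 3: phi[3] = -50 + 45 + -60 + 95 = 30 deg
  cos(30 deg) = 0.8660, sin(30 deg) = 0.5000
  joint[4] = (16.5722, -11.1113) + 10.1 * (0.8660, 0.5000) = (16.5722 + 8.7469, -11.1113 + 5.0500) = (25.3191, -6.0613)
End effector: (25.3191, -6.0613)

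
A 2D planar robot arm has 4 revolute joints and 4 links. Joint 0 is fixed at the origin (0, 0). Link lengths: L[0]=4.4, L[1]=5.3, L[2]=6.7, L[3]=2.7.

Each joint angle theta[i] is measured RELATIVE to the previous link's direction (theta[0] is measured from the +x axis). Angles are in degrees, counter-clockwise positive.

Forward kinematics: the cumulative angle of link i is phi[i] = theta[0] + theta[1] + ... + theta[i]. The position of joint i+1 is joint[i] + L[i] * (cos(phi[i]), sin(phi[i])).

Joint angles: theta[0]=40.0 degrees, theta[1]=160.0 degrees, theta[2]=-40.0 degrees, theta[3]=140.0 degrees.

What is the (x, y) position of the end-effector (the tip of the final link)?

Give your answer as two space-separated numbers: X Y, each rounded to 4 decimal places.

joint[0] = (0.0000, 0.0000)  (base)
link 0: phi[0] = 40 = 40 deg
  cos(40 deg) = 0.7660, sin(40 deg) = 0.6428
  joint[1] = (0.0000, 0.0000) + 4.4 * (0.7660, 0.6428) = (0.0000 + 3.3706, 0.0000 + 2.8283) = (3.3706, 2.8283)
link 1: phi[1] = 40 + 160 = 200 deg
  cos(200 deg) = -0.9397, sin(200 deg) = -0.3420
  joint[2] = (3.3706, 2.8283) + 5.3 * (-0.9397, -0.3420) = (3.3706 + -4.9804, 2.8283 + -1.8127) = (-1.6098, 1.0156)
link 2: phi[2] = 40 + 160 + -40 = 160 deg
  cos(160 deg) = -0.9397, sin(160 deg) = 0.3420
  joint[3] = (-1.6098, 1.0156) + 6.7 * (-0.9397, 0.3420) = (-1.6098 + -6.2959, 1.0156 + 2.2915) = (-7.9057, 3.3071)
link 3: phi[3] = 40 + 160 + -40 + 140 = 300 deg
  cos(300 deg) = 0.5000, sin(300 deg) = -0.8660
  joint[4] = (-7.9057, 3.3071) + 2.7 * (0.5000, -0.8660) = (-7.9057 + 1.3500, 3.3071 + -2.3383) = (-6.5557, 0.9688)
End effector: (-6.5557, 0.9688)

Answer: -6.5557 0.9688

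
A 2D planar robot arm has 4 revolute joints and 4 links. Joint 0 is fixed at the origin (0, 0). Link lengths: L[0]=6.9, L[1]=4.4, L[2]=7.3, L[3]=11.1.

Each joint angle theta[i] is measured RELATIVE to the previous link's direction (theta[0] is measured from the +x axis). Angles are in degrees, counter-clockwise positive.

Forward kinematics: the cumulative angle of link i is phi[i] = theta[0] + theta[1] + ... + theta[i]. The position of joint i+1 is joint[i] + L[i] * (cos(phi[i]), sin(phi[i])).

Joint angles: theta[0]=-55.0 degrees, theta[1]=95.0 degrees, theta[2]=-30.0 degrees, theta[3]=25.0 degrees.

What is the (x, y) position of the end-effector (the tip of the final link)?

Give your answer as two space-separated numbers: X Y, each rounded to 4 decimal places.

joint[0] = (0.0000, 0.0000)  (base)
link 0: phi[0] = -55 = -55 deg
  cos(-55 deg) = 0.5736, sin(-55 deg) = -0.8192
  joint[1] = (0.0000, 0.0000) + 6.9 * (0.5736, -0.8192) = (0.0000 + 3.9577, 0.0000 + -5.6521) = (3.9577, -5.6521)
link 1: phi[1] = -55 + 95 = 40 deg
  cos(40 deg) = 0.7660, sin(40 deg) = 0.6428
  joint[2] = (3.9577, -5.6521) + 4.4 * (0.7660, 0.6428) = (3.9577 + 3.3706, -5.6521 + 2.8283) = (7.3283, -2.8239)
link 2: phi[2] = -55 + 95 + -30 = 10 deg
  cos(10 deg) = 0.9848, sin(10 deg) = 0.1736
  joint[3] = (7.3283, -2.8239) + 7.3 * (0.9848, 0.1736) = (7.3283 + 7.1891, -2.8239 + 1.2676) = (14.5174, -1.5563)
link 3: phi[3] = -55 + 95 + -30 + 25 = 35 deg
  cos(35 deg) = 0.8192, sin(35 deg) = 0.5736
  joint[4] = (14.5174, -1.5563) + 11.1 * (0.8192, 0.5736) = (14.5174 + 9.0926, -1.5563 + 6.3667) = (23.6100, 4.8104)
End effector: (23.6100, 4.8104)

Answer: 23.6100 4.8104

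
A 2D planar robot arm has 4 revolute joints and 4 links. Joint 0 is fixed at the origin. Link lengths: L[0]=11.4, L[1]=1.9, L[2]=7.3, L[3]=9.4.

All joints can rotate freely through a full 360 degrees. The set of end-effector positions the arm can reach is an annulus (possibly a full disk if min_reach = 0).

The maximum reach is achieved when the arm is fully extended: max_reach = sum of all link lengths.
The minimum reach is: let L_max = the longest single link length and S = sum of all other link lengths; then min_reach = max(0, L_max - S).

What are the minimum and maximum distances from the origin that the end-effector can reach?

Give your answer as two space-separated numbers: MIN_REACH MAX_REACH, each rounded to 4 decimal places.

Link lengths: [11.4, 1.9, 7.3, 9.4]
max_reach = 11.4 + 1.9 + 7.3 + 9.4 = 30
L_max = max([11.4, 1.9, 7.3, 9.4]) = 11.4
S (sum of others) = 30 - 11.4 = 18.6
min_reach = max(0, 11.4 - 18.6) = max(0, -7.2) = 0

Answer: 0.0000 30.0000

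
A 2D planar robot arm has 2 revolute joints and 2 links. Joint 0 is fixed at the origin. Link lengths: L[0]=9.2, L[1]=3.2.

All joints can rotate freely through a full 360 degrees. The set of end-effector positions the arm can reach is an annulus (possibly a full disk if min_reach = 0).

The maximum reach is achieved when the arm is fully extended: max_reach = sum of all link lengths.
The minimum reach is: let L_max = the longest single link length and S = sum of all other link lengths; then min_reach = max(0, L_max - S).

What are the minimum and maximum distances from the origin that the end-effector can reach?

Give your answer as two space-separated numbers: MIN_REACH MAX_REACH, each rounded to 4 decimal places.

Answer: 6.0000 12.4000

Derivation:
Link lengths: [9.2, 3.2]
max_reach = 9.2 + 3.2 = 12.4
L_max = max([9.2, 3.2]) = 9.2
S (sum of others) = 12.4 - 9.2 = 3.2
min_reach = max(0, 9.2 - 3.2) = max(0, 6) = 6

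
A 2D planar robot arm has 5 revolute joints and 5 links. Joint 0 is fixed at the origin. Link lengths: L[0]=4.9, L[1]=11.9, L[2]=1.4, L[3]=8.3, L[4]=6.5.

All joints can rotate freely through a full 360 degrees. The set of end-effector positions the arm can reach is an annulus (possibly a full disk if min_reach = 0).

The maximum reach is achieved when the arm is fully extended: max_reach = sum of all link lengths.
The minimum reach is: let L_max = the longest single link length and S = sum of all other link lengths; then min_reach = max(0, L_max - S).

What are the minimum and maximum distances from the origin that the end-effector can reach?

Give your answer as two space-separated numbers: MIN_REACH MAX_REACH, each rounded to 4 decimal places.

Link lengths: [4.9, 11.9, 1.4, 8.3, 6.5]
max_reach = 4.9 + 11.9 + 1.4 + 8.3 + 6.5 = 33
L_max = max([4.9, 11.9, 1.4, 8.3, 6.5]) = 11.9
S (sum of others) = 33 - 11.9 = 21.1
min_reach = max(0, 11.9 - 21.1) = max(0, -9.2) = 0

Answer: 0.0000 33.0000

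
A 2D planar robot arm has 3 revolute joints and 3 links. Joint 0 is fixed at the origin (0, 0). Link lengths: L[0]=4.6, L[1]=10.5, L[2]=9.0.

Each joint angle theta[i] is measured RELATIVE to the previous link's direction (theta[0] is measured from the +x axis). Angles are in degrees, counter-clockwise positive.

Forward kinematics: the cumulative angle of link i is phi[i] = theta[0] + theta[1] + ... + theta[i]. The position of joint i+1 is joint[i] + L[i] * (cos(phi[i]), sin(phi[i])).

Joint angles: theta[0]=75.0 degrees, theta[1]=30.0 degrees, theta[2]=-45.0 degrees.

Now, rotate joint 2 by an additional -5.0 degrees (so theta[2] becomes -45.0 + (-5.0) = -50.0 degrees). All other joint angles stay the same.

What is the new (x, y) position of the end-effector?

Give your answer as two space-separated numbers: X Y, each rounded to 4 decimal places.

Answer: 3.6352 21.9578

Derivation:
joint[0] = (0.0000, 0.0000)  (base)
link 0: phi[0] = 75 = 75 deg
  cos(75 deg) = 0.2588, sin(75 deg) = 0.9659
  joint[1] = (0.0000, 0.0000) + 4.6 * (0.2588, 0.9659) = (0.0000 + 1.1906, 0.0000 + 4.4433) = (1.1906, 4.4433)
link 1: phi[1] = 75 + 30 = 105 deg
  cos(105 deg) = -0.2588, sin(105 deg) = 0.9659
  joint[2] = (1.1906, 4.4433) + 10.5 * (-0.2588, 0.9659) = (1.1906 + -2.7176, 4.4433 + 10.1422) = (-1.5270, 14.5855)
link 2: phi[2] = 75 + 30 + -50 = 55 deg
  cos(55 deg) = 0.5736, sin(55 deg) = 0.8192
  joint[3] = (-1.5270, 14.5855) + 9 * (0.5736, 0.8192) = (-1.5270 + 5.1622, 14.5855 + 7.3724) = (3.6352, 21.9578)
End effector: (3.6352, 21.9578)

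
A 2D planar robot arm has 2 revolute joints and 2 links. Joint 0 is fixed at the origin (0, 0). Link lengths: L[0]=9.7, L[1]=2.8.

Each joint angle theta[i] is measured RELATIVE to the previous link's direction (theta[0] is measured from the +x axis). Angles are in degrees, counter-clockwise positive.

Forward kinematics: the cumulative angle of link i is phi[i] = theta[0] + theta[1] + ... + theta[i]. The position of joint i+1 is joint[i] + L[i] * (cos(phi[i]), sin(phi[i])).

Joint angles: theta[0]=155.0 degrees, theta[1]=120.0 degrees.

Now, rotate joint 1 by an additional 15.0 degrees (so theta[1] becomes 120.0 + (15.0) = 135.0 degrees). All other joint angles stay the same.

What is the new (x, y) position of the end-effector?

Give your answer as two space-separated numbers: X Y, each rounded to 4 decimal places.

Answer: -7.8335 1.4683

Derivation:
joint[0] = (0.0000, 0.0000)  (base)
link 0: phi[0] = 155 = 155 deg
  cos(155 deg) = -0.9063, sin(155 deg) = 0.4226
  joint[1] = (0.0000, 0.0000) + 9.7 * (-0.9063, 0.4226) = (0.0000 + -8.7912, 0.0000 + 4.0994) = (-8.7912, 4.0994)
link 1: phi[1] = 155 + 135 = 290 deg
  cos(290 deg) = 0.3420, sin(290 deg) = -0.9397
  joint[2] = (-8.7912, 4.0994) + 2.8 * (0.3420, -0.9397) = (-8.7912 + 0.9577, 4.0994 + -2.6311) = (-7.8335, 1.4683)
End effector: (-7.8335, 1.4683)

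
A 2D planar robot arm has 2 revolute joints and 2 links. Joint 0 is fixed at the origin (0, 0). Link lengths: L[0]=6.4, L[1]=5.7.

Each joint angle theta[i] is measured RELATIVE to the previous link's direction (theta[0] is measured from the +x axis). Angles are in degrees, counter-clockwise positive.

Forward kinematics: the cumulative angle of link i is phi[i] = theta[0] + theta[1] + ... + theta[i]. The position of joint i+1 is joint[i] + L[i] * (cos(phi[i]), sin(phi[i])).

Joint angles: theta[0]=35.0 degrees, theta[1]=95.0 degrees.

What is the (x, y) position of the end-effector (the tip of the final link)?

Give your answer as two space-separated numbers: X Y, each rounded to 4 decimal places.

Answer: 1.5787 8.0373

Derivation:
joint[0] = (0.0000, 0.0000)  (base)
link 0: phi[0] = 35 = 35 deg
  cos(35 deg) = 0.8192, sin(35 deg) = 0.5736
  joint[1] = (0.0000, 0.0000) + 6.4 * (0.8192, 0.5736) = (0.0000 + 5.2426, 0.0000 + 3.6709) = (5.2426, 3.6709)
link 1: phi[1] = 35 + 95 = 130 deg
  cos(130 deg) = -0.6428, sin(130 deg) = 0.7660
  joint[2] = (5.2426, 3.6709) + 5.7 * (-0.6428, 0.7660) = (5.2426 + -3.6639, 3.6709 + 4.3665) = (1.5787, 8.0373)
End effector: (1.5787, 8.0373)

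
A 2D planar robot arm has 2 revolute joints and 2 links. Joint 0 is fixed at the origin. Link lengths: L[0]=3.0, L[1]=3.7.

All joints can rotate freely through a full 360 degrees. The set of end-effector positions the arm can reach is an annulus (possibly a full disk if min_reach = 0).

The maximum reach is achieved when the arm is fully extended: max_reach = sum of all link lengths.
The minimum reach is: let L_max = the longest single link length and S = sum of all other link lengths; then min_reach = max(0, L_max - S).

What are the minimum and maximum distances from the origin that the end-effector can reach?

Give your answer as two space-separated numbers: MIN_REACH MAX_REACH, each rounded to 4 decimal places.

Link lengths: [3.0, 3.7]
max_reach = 3 + 3.7 = 6.7
L_max = max([3.0, 3.7]) = 3.7
S (sum of others) = 6.7 - 3.7 = 3
min_reach = max(0, 3.7 - 3) = max(0, 0.7) = 0.7

Answer: 0.7000 6.7000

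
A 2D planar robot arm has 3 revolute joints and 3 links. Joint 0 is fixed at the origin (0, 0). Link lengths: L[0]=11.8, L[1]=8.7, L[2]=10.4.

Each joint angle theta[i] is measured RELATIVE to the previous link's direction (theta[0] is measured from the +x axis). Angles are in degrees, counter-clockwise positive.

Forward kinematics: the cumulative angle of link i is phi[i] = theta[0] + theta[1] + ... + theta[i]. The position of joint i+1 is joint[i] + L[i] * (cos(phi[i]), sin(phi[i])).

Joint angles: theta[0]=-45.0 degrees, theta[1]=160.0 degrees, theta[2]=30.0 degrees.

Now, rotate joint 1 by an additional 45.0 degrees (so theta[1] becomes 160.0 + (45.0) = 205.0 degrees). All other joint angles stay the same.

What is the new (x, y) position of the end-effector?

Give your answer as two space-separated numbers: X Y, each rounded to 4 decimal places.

Answer: -10.0735 -7.1742

Derivation:
joint[0] = (0.0000, 0.0000)  (base)
link 0: phi[0] = -45 = -45 deg
  cos(-45 deg) = 0.7071, sin(-45 deg) = -0.7071
  joint[1] = (0.0000, 0.0000) + 11.8 * (0.7071, -0.7071) = (0.0000 + 8.3439, 0.0000 + -8.3439) = (8.3439, -8.3439)
link 1: phi[1] = -45 + 205 = 160 deg
  cos(160 deg) = -0.9397, sin(160 deg) = 0.3420
  joint[2] = (8.3439, -8.3439) + 8.7 * (-0.9397, 0.3420) = (8.3439 + -8.1753, -8.3439 + 2.9756) = (0.1685, -5.3683)
link 2: phi[2] = -45 + 205 + 30 = 190 deg
  cos(190 deg) = -0.9848, sin(190 deg) = -0.1736
  joint[3] = (0.1685, -5.3683) + 10.4 * (-0.9848, -0.1736) = (0.1685 + -10.2420, -5.3683 + -1.8059) = (-10.0735, -7.1742)
End effector: (-10.0735, -7.1742)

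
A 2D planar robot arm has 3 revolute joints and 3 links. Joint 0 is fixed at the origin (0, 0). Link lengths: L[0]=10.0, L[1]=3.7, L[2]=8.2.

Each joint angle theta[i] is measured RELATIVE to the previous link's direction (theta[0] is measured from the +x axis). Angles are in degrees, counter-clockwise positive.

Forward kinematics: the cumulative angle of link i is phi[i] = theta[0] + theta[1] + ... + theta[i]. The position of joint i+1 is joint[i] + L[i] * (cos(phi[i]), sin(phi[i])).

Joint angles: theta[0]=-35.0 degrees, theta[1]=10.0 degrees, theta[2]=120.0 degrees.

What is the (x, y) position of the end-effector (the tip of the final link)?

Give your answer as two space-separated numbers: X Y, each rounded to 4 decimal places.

Answer: 10.8302 0.8693

Derivation:
joint[0] = (0.0000, 0.0000)  (base)
link 0: phi[0] = -35 = -35 deg
  cos(-35 deg) = 0.8192, sin(-35 deg) = -0.5736
  joint[1] = (0.0000, 0.0000) + 10 * (0.8192, -0.5736) = (0.0000 + 8.1915, 0.0000 + -5.7358) = (8.1915, -5.7358)
link 1: phi[1] = -35 + 10 = -25 deg
  cos(-25 deg) = 0.9063, sin(-25 deg) = -0.4226
  joint[2] = (8.1915, -5.7358) + 3.7 * (0.9063, -0.4226) = (8.1915 + 3.3533, -5.7358 + -1.5637) = (11.5449, -7.2995)
link 2: phi[2] = -35 + 10 + 120 = 95 deg
  cos(95 deg) = -0.0872, sin(95 deg) = 0.9962
  joint[3] = (11.5449, -7.2995) + 8.2 * (-0.0872, 0.9962) = (11.5449 + -0.7147, -7.2995 + 8.1688) = (10.8302, 0.8693)
End effector: (10.8302, 0.8693)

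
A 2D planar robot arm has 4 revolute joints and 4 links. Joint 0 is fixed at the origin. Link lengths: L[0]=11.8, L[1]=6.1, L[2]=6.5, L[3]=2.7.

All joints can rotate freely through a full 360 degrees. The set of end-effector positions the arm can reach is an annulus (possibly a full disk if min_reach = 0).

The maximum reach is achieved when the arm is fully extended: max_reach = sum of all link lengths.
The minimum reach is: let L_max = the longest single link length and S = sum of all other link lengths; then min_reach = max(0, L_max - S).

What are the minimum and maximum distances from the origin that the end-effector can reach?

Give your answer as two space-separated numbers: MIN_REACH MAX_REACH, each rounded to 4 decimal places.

Link lengths: [11.8, 6.1, 6.5, 2.7]
max_reach = 11.8 + 6.1 + 6.5 + 2.7 = 27.1
L_max = max([11.8, 6.1, 6.5, 2.7]) = 11.8
S (sum of others) = 27.1 - 11.8 = 15.3
min_reach = max(0, 11.8 - 15.3) = max(0, -3.5) = 0

Answer: 0.0000 27.1000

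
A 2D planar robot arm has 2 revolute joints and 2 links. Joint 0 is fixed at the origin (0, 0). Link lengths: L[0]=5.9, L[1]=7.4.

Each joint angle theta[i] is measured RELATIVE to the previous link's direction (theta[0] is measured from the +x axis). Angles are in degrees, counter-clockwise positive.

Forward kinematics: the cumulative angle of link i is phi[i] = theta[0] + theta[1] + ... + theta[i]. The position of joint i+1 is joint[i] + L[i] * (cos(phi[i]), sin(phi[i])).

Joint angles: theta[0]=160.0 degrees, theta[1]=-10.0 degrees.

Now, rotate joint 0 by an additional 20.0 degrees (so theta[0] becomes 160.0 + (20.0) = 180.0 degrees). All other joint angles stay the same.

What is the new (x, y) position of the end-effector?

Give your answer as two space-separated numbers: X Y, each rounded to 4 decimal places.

joint[0] = (0.0000, 0.0000)  (base)
link 0: phi[0] = 180 = 180 deg
  cos(180 deg) = -1.0000, sin(180 deg) = 0.0000
  joint[1] = (0.0000, 0.0000) + 5.9 * (-1.0000, 0.0000) = (0.0000 + -5.9000, 0.0000 + 0.0000) = (-5.9000, 0.0000)
link 1: phi[1] = 180 + -10 = 170 deg
  cos(170 deg) = -0.9848, sin(170 deg) = 0.1736
  joint[2] = (-5.9000, 0.0000) + 7.4 * (-0.9848, 0.1736) = (-5.9000 + -7.2876, 0.0000 + 1.2850) = (-13.1876, 1.2850)
End effector: (-13.1876, 1.2850)

Answer: -13.1876 1.2850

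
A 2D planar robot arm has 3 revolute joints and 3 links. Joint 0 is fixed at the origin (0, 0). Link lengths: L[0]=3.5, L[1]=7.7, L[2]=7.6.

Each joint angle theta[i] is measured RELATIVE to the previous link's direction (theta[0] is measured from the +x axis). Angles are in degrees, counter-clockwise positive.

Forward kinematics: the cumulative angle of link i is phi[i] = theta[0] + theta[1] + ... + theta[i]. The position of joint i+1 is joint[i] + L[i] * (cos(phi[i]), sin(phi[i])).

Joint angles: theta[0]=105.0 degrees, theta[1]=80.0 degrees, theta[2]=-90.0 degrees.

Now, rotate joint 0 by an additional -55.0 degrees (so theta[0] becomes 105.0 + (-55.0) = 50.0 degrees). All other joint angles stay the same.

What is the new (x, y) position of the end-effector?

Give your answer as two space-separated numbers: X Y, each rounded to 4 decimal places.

joint[0] = (0.0000, 0.0000)  (base)
link 0: phi[0] = 50 = 50 deg
  cos(50 deg) = 0.6428, sin(50 deg) = 0.7660
  joint[1] = (0.0000, 0.0000) + 3.5 * (0.6428, 0.7660) = (0.0000 + 2.2498, 0.0000 + 2.6812) = (2.2498, 2.6812)
link 1: phi[1] = 50 + 80 = 130 deg
  cos(130 deg) = -0.6428, sin(130 deg) = 0.7660
  joint[2] = (2.2498, 2.6812) + 7.7 * (-0.6428, 0.7660) = (2.2498 + -4.9495, 2.6812 + 5.8985) = (-2.6997, 8.5797)
link 2: phi[2] = 50 + 80 + -90 = 40 deg
  cos(40 deg) = 0.7660, sin(40 deg) = 0.6428
  joint[3] = (-2.6997, 8.5797) + 7.6 * (0.7660, 0.6428) = (-2.6997 + 5.8219, 8.5797 + 4.8852) = (3.1222, 13.4649)
End effector: (3.1222, 13.4649)

Answer: 3.1222 13.4649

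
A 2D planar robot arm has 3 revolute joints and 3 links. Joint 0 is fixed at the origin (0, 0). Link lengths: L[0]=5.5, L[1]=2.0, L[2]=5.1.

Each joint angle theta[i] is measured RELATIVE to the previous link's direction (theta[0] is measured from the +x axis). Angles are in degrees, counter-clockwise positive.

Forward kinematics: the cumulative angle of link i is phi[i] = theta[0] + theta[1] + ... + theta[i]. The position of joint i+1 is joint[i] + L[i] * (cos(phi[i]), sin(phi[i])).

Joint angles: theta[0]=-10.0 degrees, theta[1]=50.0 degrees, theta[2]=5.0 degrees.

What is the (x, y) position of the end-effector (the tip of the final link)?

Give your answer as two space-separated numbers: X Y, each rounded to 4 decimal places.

joint[0] = (0.0000, 0.0000)  (base)
link 0: phi[0] = -10 = -10 deg
  cos(-10 deg) = 0.9848, sin(-10 deg) = -0.1736
  joint[1] = (0.0000, 0.0000) + 5.5 * (0.9848, -0.1736) = (0.0000 + 5.4164, 0.0000 + -0.9551) = (5.4164, -0.9551)
link 1: phi[1] = -10 + 50 = 40 deg
  cos(40 deg) = 0.7660, sin(40 deg) = 0.6428
  joint[2] = (5.4164, -0.9551) + 2 * (0.7660, 0.6428) = (5.4164 + 1.5321, -0.9551 + 1.2856) = (6.9485, 0.3305)
link 2: phi[2] = -10 + 50 + 5 = 45 deg
  cos(45 deg) = 0.7071, sin(45 deg) = 0.7071
  joint[3] = (6.9485, 0.3305) + 5.1 * (0.7071, 0.7071) = (6.9485 + 3.6062, 0.3305 + 3.6062) = (10.5548, 3.9368)
End effector: (10.5548, 3.9368)

Answer: 10.5548 3.9368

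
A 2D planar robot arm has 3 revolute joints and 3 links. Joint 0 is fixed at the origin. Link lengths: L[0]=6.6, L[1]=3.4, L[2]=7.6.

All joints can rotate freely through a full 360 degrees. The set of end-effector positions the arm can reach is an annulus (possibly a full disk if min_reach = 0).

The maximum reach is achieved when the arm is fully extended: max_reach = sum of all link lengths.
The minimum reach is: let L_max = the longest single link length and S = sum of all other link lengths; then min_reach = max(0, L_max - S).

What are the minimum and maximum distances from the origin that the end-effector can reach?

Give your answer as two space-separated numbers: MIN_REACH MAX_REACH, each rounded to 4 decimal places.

Answer: 0.0000 17.6000

Derivation:
Link lengths: [6.6, 3.4, 7.6]
max_reach = 6.6 + 3.4 + 7.6 = 17.6
L_max = max([6.6, 3.4, 7.6]) = 7.6
S (sum of others) = 17.6 - 7.6 = 10
min_reach = max(0, 7.6 - 10) = max(0, -2.4) = 0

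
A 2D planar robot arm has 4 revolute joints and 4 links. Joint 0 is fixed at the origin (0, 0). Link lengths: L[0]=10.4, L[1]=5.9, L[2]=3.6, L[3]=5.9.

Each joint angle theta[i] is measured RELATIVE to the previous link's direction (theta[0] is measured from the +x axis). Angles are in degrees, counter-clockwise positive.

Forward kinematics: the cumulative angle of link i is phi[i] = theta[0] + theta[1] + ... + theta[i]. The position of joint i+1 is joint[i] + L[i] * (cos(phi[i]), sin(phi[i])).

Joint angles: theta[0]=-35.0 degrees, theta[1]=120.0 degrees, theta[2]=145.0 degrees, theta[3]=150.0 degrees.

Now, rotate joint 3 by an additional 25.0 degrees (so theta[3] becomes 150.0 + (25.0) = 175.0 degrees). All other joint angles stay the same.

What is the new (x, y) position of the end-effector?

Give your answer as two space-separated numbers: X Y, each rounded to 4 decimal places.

joint[0] = (0.0000, 0.0000)  (base)
link 0: phi[0] = -35 = -35 deg
  cos(-35 deg) = 0.8192, sin(-35 deg) = -0.5736
  joint[1] = (0.0000, 0.0000) + 10.4 * (0.8192, -0.5736) = (0.0000 + 8.5192, 0.0000 + -5.9652) = (8.5192, -5.9652)
link 1: phi[1] = -35 + 120 = 85 deg
  cos(85 deg) = 0.0872, sin(85 deg) = 0.9962
  joint[2] = (8.5192, -5.9652) + 5.9 * (0.0872, 0.9962) = (8.5192 + 0.5142, -5.9652 + 5.8775) = (9.0334, -0.0876)
link 2: phi[2] = -35 + 120 + 145 = 230 deg
  cos(230 deg) = -0.6428, sin(230 deg) = -0.7660
  joint[3] = (9.0334, -0.0876) + 3.6 * (-0.6428, -0.7660) = (9.0334 + -2.3140, -0.0876 + -2.7578) = (6.7194, -2.8454)
link 3: phi[3] = -35 + 120 + 145 + 175 = 405 deg
  cos(405 deg) = 0.7071, sin(405 deg) = 0.7071
  joint[4] = (6.7194, -2.8454) + 5.9 * (0.7071, 0.7071) = (6.7194 + 4.1719, -2.8454 + 4.1719) = (10.8913, 1.3265)
End effector: (10.8913, 1.3265)

Answer: 10.8913 1.3265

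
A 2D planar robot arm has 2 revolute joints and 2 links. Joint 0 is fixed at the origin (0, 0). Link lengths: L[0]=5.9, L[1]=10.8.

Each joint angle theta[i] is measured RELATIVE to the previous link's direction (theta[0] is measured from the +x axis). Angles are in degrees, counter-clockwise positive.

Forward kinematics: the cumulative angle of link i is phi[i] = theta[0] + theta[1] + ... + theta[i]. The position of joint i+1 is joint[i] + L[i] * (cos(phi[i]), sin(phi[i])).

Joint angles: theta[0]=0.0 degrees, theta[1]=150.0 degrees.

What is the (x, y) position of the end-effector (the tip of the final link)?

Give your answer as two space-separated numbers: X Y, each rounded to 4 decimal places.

Answer: -3.4531 5.4000

Derivation:
joint[0] = (0.0000, 0.0000)  (base)
link 0: phi[0] = 0 = 0 deg
  cos(0 deg) = 1.0000, sin(0 deg) = 0.0000
  joint[1] = (0.0000, 0.0000) + 5.9 * (1.0000, 0.0000) = (0.0000 + 5.9000, 0.0000 + 0.0000) = (5.9000, 0.0000)
link 1: phi[1] = 0 + 150 = 150 deg
  cos(150 deg) = -0.8660, sin(150 deg) = 0.5000
  joint[2] = (5.9000, 0.0000) + 10.8 * (-0.8660, 0.5000) = (5.9000 + -9.3531, 0.0000 + 5.4000) = (-3.4531, 5.4000)
End effector: (-3.4531, 5.4000)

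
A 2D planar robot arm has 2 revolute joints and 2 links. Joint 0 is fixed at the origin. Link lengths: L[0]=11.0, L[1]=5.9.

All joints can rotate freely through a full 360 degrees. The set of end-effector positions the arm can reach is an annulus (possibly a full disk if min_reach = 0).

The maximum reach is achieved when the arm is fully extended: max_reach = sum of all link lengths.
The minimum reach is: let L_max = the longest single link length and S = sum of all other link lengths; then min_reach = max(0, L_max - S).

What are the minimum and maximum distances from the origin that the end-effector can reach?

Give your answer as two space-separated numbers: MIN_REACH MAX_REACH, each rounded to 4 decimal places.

Answer: 5.1000 16.9000

Derivation:
Link lengths: [11.0, 5.9]
max_reach = 11 + 5.9 = 16.9
L_max = max([11.0, 5.9]) = 11
S (sum of others) = 16.9 - 11 = 5.9
min_reach = max(0, 11 - 5.9) = max(0, 5.1) = 5.1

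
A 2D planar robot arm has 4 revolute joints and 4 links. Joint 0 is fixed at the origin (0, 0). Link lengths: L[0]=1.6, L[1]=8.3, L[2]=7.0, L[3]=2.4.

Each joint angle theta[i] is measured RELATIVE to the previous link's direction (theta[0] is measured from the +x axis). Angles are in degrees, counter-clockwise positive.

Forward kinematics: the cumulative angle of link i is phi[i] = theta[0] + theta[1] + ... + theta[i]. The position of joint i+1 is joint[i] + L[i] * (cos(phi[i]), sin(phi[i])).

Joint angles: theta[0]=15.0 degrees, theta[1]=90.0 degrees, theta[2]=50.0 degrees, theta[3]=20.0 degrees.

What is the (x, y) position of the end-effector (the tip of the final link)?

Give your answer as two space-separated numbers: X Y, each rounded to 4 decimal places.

Answer: -9.3377 11.5988

Derivation:
joint[0] = (0.0000, 0.0000)  (base)
link 0: phi[0] = 15 = 15 deg
  cos(15 deg) = 0.9659, sin(15 deg) = 0.2588
  joint[1] = (0.0000, 0.0000) + 1.6 * (0.9659, 0.2588) = (0.0000 + 1.5455, 0.0000 + 0.4141) = (1.5455, 0.4141)
link 1: phi[1] = 15 + 90 = 105 deg
  cos(105 deg) = -0.2588, sin(105 deg) = 0.9659
  joint[2] = (1.5455, 0.4141) + 8.3 * (-0.2588, 0.9659) = (1.5455 + -2.1482, 0.4141 + 8.0172) = (-0.6027, 8.4313)
link 2: phi[2] = 15 + 90 + 50 = 155 deg
  cos(155 deg) = -0.9063, sin(155 deg) = 0.4226
  joint[3] = (-0.6027, 8.4313) + 7 * (-0.9063, 0.4226) = (-0.6027 + -6.3442, 8.4313 + 2.9583) = (-6.9469, 11.3896)
link 3: phi[3] = 15 + 90 + 50 + 20 = 175 deg
  cos(175 deg) = -0.9962, sin(175 deg) = 0.0872
  joint[4] = (-6.9469, 11.3896) + 2.4 * (-0.9962, 0.0872) = (-6.9469 + -2.3909, 11.3896 + 0.2092) = (-9.3377, 11.5988)
End effector: (-9.3377, 11.5988)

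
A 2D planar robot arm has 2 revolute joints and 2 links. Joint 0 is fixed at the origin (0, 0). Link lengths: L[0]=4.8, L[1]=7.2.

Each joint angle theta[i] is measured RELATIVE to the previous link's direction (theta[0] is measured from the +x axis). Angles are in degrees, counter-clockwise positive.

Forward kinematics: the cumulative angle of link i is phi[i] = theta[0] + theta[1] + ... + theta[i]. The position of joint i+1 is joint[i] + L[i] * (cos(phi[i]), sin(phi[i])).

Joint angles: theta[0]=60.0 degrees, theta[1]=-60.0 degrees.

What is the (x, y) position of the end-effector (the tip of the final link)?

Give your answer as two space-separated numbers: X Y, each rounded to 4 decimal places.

joint[0] = (0.0000, 0.0000)  (base)
link 0: phi[0] = 60 = 60 deg
  cos(60 deg) = 0.5000, sin(60 deg) = 0.8660
  joint[1] = (0.0000, 0.0000) + 4.8 * (0.5000, 0.8660) = (0.0000 + 2.4000, 0.0000 + 4.1569) = (2.4000, 4.1569)
link 1: phi[1] = 60 + -60 = 0 deg
  cos(0 deg) = 1.0000, sin(0 deg) = 0.0000
  joint[2] = (2.4000, 4.1569) + 7.2 * (1.0000, 0.0000) = (2.4000 + 7.2000, 4.1569 + 0.0000) = (9.6000, 4.1569)
End effector: (9.6000, 4.1569)

Answer: 9.6000 4.1569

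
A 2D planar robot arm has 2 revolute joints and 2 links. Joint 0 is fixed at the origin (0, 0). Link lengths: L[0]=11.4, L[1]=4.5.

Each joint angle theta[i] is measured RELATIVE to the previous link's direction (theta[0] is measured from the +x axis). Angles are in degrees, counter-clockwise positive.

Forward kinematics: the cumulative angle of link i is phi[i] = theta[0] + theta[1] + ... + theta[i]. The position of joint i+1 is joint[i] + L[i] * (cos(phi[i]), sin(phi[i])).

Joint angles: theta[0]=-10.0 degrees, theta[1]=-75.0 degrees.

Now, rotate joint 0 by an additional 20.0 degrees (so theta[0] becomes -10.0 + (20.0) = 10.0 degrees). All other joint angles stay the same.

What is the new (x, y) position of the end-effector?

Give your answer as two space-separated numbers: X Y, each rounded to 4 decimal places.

joint[0] = (0.0000, 0.0000)  (base)
link 0: phi[0] = 10 = 10 deg
  cos(10 deg) = 0.9848, sin(10 deg) = 0.1736
  joint[1] = (0.0000, 0.0000) + 11.4 * (0.9848, 0.1736) = (0.0000 + 11.2268, 0.0000 + 1.9796) = (11.2268, 1.9796)
link 1: phi[1] = 10 + -75 = -65 deg
  cos(-65 deg) = 0.4226, sin(-65 deg) = -0.9063
  joint[2] = (11.2268, 1.9796) + 4.5 * (0.4226, -0.9063) = (11.2268 + 1.9018, 1.9796 + -4.0784) = (13.1286, -2.0988)
End effector: (13.1286, -2.0988)

Answer: 13.1286 -2.0988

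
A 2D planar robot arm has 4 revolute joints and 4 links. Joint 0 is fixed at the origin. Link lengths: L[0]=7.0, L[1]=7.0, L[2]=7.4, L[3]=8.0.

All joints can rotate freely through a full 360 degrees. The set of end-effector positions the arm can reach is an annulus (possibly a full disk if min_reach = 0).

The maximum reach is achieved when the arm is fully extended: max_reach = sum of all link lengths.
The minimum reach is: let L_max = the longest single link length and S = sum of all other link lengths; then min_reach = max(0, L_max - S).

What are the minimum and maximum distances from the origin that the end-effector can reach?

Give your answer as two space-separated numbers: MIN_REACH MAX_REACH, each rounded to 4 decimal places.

Answer: 0.0000 29.4000

Derivation:
Link lengths: [7.0, 7.0, 7.4, 8.0]
max_reach = 7 + 7 + 7.4 + 8 = 29.4
L_max = max([7.0, 7.0, 7.4, 8.0]) = 8
S (sum of others) = 29.4 - 8 = 21.4
min_reach = max(0, 8 - 21.4) = max(0, -13.4) = 0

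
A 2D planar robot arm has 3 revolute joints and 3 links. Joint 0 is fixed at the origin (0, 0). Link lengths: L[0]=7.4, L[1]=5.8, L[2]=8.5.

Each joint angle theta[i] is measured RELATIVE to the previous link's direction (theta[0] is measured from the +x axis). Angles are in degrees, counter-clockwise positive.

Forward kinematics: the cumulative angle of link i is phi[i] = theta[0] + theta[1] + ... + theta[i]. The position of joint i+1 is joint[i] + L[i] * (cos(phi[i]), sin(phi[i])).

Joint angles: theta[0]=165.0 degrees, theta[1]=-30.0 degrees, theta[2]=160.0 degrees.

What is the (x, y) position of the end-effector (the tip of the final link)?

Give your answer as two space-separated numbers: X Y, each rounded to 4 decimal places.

Answer: -7.6568 -1.6871

Derivation:
joint[0] = (0.0000, 0.0000)  (base)
link 0: phi[0] = 165 = 165 deg
  cos(165 deg) = -0.9659, sin(165 deg) = 0.2588
  joint[1] = (0.0000, 0.0000) + 7.4 * (-0.9659, 0.2588) = (0.0000 + -7.1479, 0.0000 + 1.9153) = (-7.1479, 1.9153)
link 1: phi[1] = 165 + -30 = 135 deg
  cos(135 deg) = -0.7071, sin(135 deg) = 0.7071
  joint[2] = (-7.1479, 1.9153) + 5.8 * (-0.7071, 0.7071) = (-7.1479 + -4.1012, 1.9153 + 4.1012) = (-11.2491, 6.0165)
link 2: phi[2] = 165 + -30 + 160 = 295 deg
  cos(295 deg) = 0.4226, sin(295 deg) = -0.9063
  joint[3] = (-11.2491, 6.0165) + 8.5 * (0.4226, -0.9063) = (-11.2491 + 3.5923, 6.0165 + -7.7036) = (-7.6568, -1.6871)
End effector: (-7.6568, -1.6871)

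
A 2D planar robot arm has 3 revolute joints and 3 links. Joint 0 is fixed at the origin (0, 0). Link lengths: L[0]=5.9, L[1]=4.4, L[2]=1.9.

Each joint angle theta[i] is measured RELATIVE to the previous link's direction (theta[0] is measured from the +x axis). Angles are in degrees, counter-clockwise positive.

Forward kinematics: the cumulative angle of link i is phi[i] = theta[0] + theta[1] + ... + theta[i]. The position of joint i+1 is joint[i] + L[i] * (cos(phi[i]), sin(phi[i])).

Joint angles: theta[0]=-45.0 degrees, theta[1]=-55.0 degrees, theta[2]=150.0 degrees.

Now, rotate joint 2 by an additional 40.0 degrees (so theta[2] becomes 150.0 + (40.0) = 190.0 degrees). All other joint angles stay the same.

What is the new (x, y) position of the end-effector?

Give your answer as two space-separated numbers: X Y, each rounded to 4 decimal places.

joint[0] = (0.0000, 0.0000)  (base)
link 0: phi[0] = -45 = -45 deg
  cos(-45 deg) = 0.7071, sin(-45 deg) = -0.7071
  joint[1] = (0.0000, 0.0000) + 5.9 * (0.7071, -0.7071) = (0.0000 + 4.1719, 0.0000 + -4.1719) = (4.1719, -4.1719)
link 1: phi[1] = -45 + -55 = -100 deg
  cos(-100 deg) = -0.1736, sin(-100 deg) = -0.9848
  joint[2] = (4.1719, -4.1719) + 4.4 * (-0.1736, -0.9848) = (4.1719 + -0.7641, -4.1719 + -4.3332) = (3.4079, -8.5051)
link 2: phi[2] = -45 + -55 + 190 = 90 deg
  cos(90 deg) = 0.0000, sin(90 deg) = 1.0000
  joint[3] = (3.4079, -8.5051) + 1.9 * (0.0000, 1.0000) = (3.4079 + 0.0000, -8.5051 + 1.9000) = (3.4079, -6.6051)
End effector: (3.4079, -6.6051)

Answer: 3.4079 -6.6051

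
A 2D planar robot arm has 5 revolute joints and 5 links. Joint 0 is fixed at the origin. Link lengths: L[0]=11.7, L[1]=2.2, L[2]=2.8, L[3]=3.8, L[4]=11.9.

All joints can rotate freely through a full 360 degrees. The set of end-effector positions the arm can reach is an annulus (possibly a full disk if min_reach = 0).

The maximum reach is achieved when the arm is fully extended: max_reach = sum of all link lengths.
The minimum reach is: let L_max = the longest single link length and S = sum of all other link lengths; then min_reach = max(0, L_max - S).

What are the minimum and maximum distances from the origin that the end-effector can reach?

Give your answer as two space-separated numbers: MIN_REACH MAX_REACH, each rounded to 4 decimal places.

Link lengths: [11.7, 2.2, 2.8, 3.8, 11.9]
max_reach = 11.7 + 2.2 + 2.8 + 3.8 + 11.9 = 32.4
L_max = max([11.7, 2.2, 2.8, 3.8, 11.9]) = 11.9
S (sum of others) = 32.4 - 11.9 = 20.5
min_reach = max(0, 11.9 - 20.5) = max(0, -8.6) = 0

Answer: 0.0000 32.4000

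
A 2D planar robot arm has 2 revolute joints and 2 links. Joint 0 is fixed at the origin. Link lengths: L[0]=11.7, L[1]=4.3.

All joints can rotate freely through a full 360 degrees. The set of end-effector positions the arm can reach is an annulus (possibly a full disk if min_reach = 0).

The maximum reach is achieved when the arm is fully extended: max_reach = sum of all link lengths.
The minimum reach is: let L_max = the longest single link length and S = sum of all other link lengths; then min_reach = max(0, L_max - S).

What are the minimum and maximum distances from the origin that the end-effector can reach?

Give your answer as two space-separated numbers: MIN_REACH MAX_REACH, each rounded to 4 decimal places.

Link lengths: [11.7, 4.3]
max_reach = 11.7 + 4.3 = 16
L_max = max([11.7, 4.3]) = 11.7
S (sum of others) = 16 - 11.7 = 4.3
min_reach = max(0, 11.7 - 4.3) = max(0, 7.4) = 7.4

Answer: 7.4000 16.0000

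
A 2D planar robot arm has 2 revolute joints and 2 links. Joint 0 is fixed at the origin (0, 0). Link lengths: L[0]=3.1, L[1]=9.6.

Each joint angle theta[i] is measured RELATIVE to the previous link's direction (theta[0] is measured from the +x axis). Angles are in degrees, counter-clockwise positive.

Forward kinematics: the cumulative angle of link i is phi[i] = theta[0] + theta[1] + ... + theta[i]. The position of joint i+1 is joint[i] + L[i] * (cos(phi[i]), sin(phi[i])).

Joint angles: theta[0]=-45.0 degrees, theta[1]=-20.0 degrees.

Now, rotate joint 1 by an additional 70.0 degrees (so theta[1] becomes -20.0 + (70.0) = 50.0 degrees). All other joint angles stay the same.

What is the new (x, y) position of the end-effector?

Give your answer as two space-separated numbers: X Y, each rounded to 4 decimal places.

Answer: 11.7555 -1.3553

Derivation:
joint[0] = (0.0000, 0.0000)  (base)
link 0: phi[0] = -45 = -45 deg
  cos(-45 deg) = 0.7071, sin(-45 deg) = -0.7071
  joint[1] = (0.0000, 0.0000) + 3.1 * (0.7071, -0.7071) = (0.0000 + 2.1920, 0.0000 + -2.1920) = (2.1920, -2.1920)
link 1: phi[1] = -45 + 50 = 5 deg
  cos(5 deg) = 0.9962, sin(5 deg) = 0.0872
  joint[2] = (2.1920, -2.1920) + 9.6 * (0.9962, 0.0872) = (2.1920 + 9.5635, -2.1920 + 0.8367) = (11.7555, -1.3553)
End effector: (11.7555, -1.3553)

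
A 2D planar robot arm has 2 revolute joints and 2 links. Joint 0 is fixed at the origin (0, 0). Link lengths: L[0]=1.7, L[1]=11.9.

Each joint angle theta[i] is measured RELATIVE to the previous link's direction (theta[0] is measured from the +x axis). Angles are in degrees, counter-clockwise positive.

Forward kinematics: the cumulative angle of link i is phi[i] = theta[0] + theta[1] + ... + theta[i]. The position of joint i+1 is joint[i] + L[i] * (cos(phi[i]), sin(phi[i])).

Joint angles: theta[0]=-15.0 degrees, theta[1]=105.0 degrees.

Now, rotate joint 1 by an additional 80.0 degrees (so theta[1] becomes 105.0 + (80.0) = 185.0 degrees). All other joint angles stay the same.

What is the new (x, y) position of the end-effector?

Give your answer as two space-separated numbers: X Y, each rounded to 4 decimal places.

Answer: -10.0771 1.6264

Derivation:
joint[0] = (0.0000, 0.0000)  (base)
link 0: phi[0] = -15 = -15 deg
  cos(-15 deg) = 0.9659, sin(-15 deg) = -0.2588
  joint[1] = (0.0000, 0.0000) + 1.7 * (0.9659, -0.2588) = (0.0000 + 1.6421, 0.0000 + -0.4400) = (1.6421, -0.4400)
link 1: phi[1] = -15 + 185 = 170 deg
  cos(170 deg) = -0.9848, sin(170 deg) = 0.1736
  joint[2] = (1.6421, -0.4400) + 11.9 * (-0.9848, 0.1736) = (1.6421 + -11.7192, -0.4400 + 2.0664) = (-10.0771, 1.6264)
End effector: (-10.0771, 1.6264)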